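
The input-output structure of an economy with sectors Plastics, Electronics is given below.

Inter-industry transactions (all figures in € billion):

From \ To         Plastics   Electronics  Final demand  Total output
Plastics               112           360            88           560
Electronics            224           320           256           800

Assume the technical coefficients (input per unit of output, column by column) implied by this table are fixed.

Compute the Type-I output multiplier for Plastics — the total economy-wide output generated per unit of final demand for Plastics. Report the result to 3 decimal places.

m_P = 3.333

Technical coefficients a_ij = z_ij / X_j:
  a_PP = 112/560 = 0.20, a_EP = 224/560 = 0.40
  a_PE = 360/800 = 0.45, a_EE = 320/800 = 0.40
I − A =
  [   0.80    -0.45]
  [  -0.40     0.60]
det(I−A) = (0.80)(0.60) − (-0.45)(-0.40) = 0.3000
adj(I−A) = [[0.60, 0.45], [0.40, 0.80]]
(I − A)⁻¹ = adj(I−A) / det(I−A) ≈
  [   2.0000     1.5000]
  [   1.3333     2.6667]
The output multiplier for sector j is the column-j sum of the Leontief inverse (I − A)⁻¹ = adj(I−A) / det(I−A).
Column P of adj(I−A): (0.60, 0.40); det(I−A) = 0.3000.
m_P = (0.60 + 0.40) / 0.3000 = 1.00 / 0.3000 ≈ 3.333.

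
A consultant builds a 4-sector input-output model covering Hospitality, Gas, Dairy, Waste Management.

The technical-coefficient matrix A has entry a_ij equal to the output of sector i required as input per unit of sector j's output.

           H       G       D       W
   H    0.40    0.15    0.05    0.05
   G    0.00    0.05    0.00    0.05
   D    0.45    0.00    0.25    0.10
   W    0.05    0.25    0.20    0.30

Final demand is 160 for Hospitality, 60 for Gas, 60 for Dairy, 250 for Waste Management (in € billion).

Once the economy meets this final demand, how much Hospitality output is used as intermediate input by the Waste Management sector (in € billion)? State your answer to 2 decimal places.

I − A =
  [   0.60    -0.15    -0.05    -0.05]
  [   0.00     0.95     0.00    -0.05]
  [  -0.45     0.00     0.75    -0.10]
  [  -0.05    -0.25    -0.20     0.70]
Compute the cofactors C_ij = (−1)^(i+j)·(3×3 minor ij) of I−A; the adjugate is their transpose:
adj(I−A) = Cᵀ =
  [ 0.470375   0.086375   0.043625   0.046000]
  [ 0.006375   0.280625   0.006125   0.021375]
  [ 0.298375   0.068625   0.388750   0.081750]
  [ 0.121125   0.126000   0.116375   0.406125]
det(I−A) = Σ_j (I−A)_1j·C_1j = (0.60)(0.470375) + (-0.15)(0.006375) + (-0.05)(0.298375) + (-0.05)(0.121125) = 0.26029375
(I − A)⁻¹ = adj(I−A) / det(I−A) ≈
  [   1.8071     0.3318     0.1676     0.1767]
  [   0.0245     1.0781     0.0235     0.0821]
  [   1.1463     0.2636     1.4935     0.3141]
  [   0.4653     0.4841     0.4471     1.5603]
First solve x = (I − A)⁻¹ d = adj(I−A)·d / det(I−A); in particular x_W = (0.121125·160 + 0.126000·60 + 0.116375·60 + 0.406125·250) / 0.26029375 = 135.45375 / 0.26029375 ≈ 520.3880.
Intermediate flow from H to W: z_HW = a_HW · x_W = 0.05 × 135.45375 / 0.26029375 = 6.7726875 / 0.26029375 ≈ 26.02.

z_HW = 26.02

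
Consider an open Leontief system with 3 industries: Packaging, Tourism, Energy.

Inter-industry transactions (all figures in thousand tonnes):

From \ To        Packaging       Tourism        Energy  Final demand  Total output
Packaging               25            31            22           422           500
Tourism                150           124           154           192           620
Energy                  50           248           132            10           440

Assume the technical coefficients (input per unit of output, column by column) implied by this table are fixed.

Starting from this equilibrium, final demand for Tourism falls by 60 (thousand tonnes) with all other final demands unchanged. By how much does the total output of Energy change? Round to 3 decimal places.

Δx_3 = -61.314

Technical coefficients a_ij = z_ij / X_j:
  a_11 = 25/500 = 0.05, a_21 = 150/500 = 0.30, a_31 = 50/500 = 0.10
  a_12 = 31/620 = 0.05, a_22 = 124/620 = 0.20, a_32 = 248/620 = 0.40
  a_13 = 22/440 = 0.05, a_23 = 154/440 = 0.35, a_33 = 132/440 = 0.30
I − A =
  [   0.95    -0.05    -0.05]
  [  -0.30     0.80    -0.35]
  [  -0.10    -0.40     0.70]
Cofactors of I−A, C_ij = (−1)^(i+j)·(minor ij) (rows/columns in the sector order above):
  C_11 = (0.80)(0.70) − (-0.35)(-0.40) = 0.4200
  C_12 = −[(-0.30)(0.70) − (-0.35)(-0.10)] = 0.2450
  C_13 = (-0.30)(-0.40) − (0.80)(-0.10) = 0.2000
  C_21 = −[(-0.05)(0.70) − (-0.05)(-0.40)] = 0.0550
  C_22 = (0.95)(0.70) − (-0.05)(-0.10) = 0.6600
  C_23 = −[(0.95)(-0.40) − (-0.05)(-0.10)] = 0.3850
  C_31 = (-0.05)(-0.35) − (-0.05)(0.80) = 0.0575
  C_32 = −[(0.95)(-0.35) − (-0.05)(-0.30)] = 0.3475
  C_33 = (0.95)(0.80) − (-0.05)(-0.30) = 0.7450
det(I−A) = Σ_j (I−A)_1j·C_1j = (0.95)(0.4200) + (-0.05)(0.2450) + (-0.05)(0.2000) = 0.37675
adj(I−A) = Cᵀ =
  [ 0.4200   0.0550   0.0575]
  [ 0.2450   0.6600   0.3475]
  [ 0.2000   0.3850   0.7450]
(I − A)⁻¹ = adj(I−A) / det(I−A) ≈
  [   1.1148     0.1460     0.1526]
  [   0.6503     1.7518     0.9224]
  [   0.5309     1.0219     1.9774]
Δx = (I − A)⁻¹ Δd with Δd having -60 in the Tourism component and 0 elsewhere.
So Δx_3 = L_32 · (-60), where L_32 = adj(I−A)_32 / det(I−A) = 0.3850 / 0.37675.
Δx_3 = 0.3850 × (-60) / 0.37675 = -23.10 / 0.37675 ≈ -61.314.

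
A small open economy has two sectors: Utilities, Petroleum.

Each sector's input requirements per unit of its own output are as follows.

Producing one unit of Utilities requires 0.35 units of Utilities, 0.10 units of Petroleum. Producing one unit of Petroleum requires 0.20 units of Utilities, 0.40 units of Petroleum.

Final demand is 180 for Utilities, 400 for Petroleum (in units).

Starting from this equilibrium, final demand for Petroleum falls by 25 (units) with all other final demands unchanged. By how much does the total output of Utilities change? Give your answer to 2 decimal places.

I − A =
  [   0.65    -0.20]
  [  -0.10     0.60]
det(I−A) = (0.65)(0.60) − (-0.20)(-0.10) = 0.3700
adj(I−A) = [[0.60, 0.20], [0.10, 0.65]]
(I − A)⁻¹ = adj(I−A) / det(I−A) ≈
  [   1.6216     0.5405]
  [   0.2703     1.7568]
Δx = (I − A)⁻¹ Δd with Δd having -25 in the Petroleum component and 0 elsewhere.
So Δx_U = L_UP · (-25), where L_UP = adj(I−A)_UP / det(I−A) = 0.20 / 0.3700.
Δx_U = 0.20 × (-25) / 0.3700 = -5.00 / 0.3700 ≈ -13.51.

Δx_U = -13.51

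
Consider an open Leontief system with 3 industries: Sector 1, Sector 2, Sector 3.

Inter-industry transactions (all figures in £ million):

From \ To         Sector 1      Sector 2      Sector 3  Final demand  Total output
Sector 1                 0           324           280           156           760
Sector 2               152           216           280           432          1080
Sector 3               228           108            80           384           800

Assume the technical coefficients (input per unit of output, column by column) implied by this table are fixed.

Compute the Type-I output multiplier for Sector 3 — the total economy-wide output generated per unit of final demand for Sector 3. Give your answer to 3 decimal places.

Technical coefficients a_ij = z_ij / X_j:
  a_11 = 0/760 = 0.00, a_21 = 152/760 = 0.20, a_31 = 228/760 = 0.30
  a_12 = 324/1080 = 0.30, a_22 = 216/1080 = 0.20, a_32 = 108/1080 = 0.10
  a_13 = 280/800 = 0.35, a_23 = 280/800 = 0.35, a_33 = 80/800 = 0.10
I − A =
  [   1.00    -0.30    -0.35]
  [  -0.20     0.80    -0.35]
  [  -0.30    -0.10     0.90]
Cofactors of I−A, C_ij = (−1)^(i+j)·(minor ij) (rows/columns in the sector order above):
  C_11 = (0.80)(0.90) − (-0.35)(-0.10) = 0.6850
  C_12 = −[(-0.20)(0.90) − (-0.35)(-0.30)] = 0.2850
  C_13 = (-0.20)(-0.10) − (0.80)(-0.30) = 0.2600
  C_21 = −[(-0.30)(0.90) − (-0.35)(-0.10)] = 0.3050
  C_22 = (1.00)(0.90) − (-0.35)(-0.30) = 0.7950
  C_23 = −[(1.00)(-0.10) − (-0.30)(-0.30)] = 0.1900
  C_31 = (-0.30)(-0.35) − (-0.35)(0.80) = 0.3850
  C_32 = −[(1.00)(-0.35) − (-0.35)(-0.20)] = 0.4200
  C_33 = (1.00)(0.80) − (-0.30)(-0.20) = 0.7400
det(I−A) = Σ_j (I−A)_1j·C_1j = (1.00)(0.6850) + (-0.30)(0.2850) + (-0.35)(0.2600) = 0.5085
adj(I−A) = Cᵀ =
  [ 0.6850   0.3050   0.3850]
  [ 0.2850   0.7950   0.4200]
  [ 0.2600   0.1900   0.7400]
(I − A)⁻¹ = adj(I−A) / det(I−A) ≈
  [   1.3471     0.5998     0.7571]
  [   0.5605     1.5634     0.8260]
  [   0.5113     0.3736     1.4553]
The output multiplier for sector j is the column-j sum of the Leontief inverse (I − A)⁻¹ = adj(I−A) / det(I−A).
Column 3 of adj(I−A): (0.3850, 0.4200, 0.7400); det(I−A) = 0.5085.
m_3 = (0.3850 + 0.4200 + 0.7400) / 0.5085 = 1.545 / 0.5085 ≈ 3.038.

m_3 = 3.038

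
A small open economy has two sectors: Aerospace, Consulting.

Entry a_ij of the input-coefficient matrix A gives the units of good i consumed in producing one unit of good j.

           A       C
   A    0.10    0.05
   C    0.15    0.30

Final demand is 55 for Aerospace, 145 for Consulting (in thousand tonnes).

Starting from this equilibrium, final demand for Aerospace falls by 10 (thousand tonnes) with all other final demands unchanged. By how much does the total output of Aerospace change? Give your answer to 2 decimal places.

I − A =
  [   0.90    -0.05]
  [  -0.15     0.70]
det(I−A) = (0.90)(0.70) − (-0.05)(-0.15) = 0.6225
adj(I−A) = [[0.70, 0.05], [0.15, 0.90]]
(I − A)⁻¹ = adj(I−A) / det(I−A) ≈
  [   1.1245     0.0803]
  [   0.2410     1.4458]
Δx = (I − A)⁻¹ Δd with Δd having -10 in the Aerospace component and 0 elsewhere.
So Δx_A = L_AA · (-10), where L_AA = adj(I−A)_AA / det(I−A) = 0.70 / 0.6225.
Δx_A = 0.70 × (-10) / 0.6225 = -7.00 / 0.6225 ≈ -11.24.

Δx_A = -11.24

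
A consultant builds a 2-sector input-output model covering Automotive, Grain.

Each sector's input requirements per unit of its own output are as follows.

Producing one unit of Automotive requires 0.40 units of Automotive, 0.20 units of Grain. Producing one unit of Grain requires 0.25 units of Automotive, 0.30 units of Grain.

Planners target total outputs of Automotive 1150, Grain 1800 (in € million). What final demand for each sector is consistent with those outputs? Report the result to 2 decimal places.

I − A =
  [   0.60    -0.25]
  [  -0.20     0.70]
d = (I − A) x:
  d_A = (+0.60)·1150 + (-0.25)·1800 = 240.00
  d_G = (-0.20)·1150 + (+0.70)·1800 = 1030.00

d_A = 240.00, d_G = 1030.00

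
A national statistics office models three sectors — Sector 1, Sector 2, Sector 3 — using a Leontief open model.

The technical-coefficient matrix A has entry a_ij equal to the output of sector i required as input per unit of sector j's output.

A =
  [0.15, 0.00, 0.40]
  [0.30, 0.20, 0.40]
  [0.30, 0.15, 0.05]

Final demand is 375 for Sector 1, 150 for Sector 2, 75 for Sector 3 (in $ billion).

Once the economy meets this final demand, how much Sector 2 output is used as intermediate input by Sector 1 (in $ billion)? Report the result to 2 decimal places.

I − A =
  [   0.85     0.00    -0.40]
  [  -0.30     0.80    -0.40]
  [  -0.30    -0.15     0.95]
Cofactors of I−A, C_ij = (−1)^(i+j)·(minor ij) (rows/columns in the sector order above):
  C_11 = (0.80)(0.95) − (-0.40)(-0.15) = 0.7000
  C_12 = −[(-0.30)(0.95) − (-0.40)(-0.30)] = 0.4050
  C_13 = (-0.30)(-0.15) − (0.80)(-0.30) = 0.2850
  C_21 = −[(0.00)(0.95) − (-0.40)(-0.15)] = 0.0600
  C_22 = (0.85)(0.95) − (-0.40)(-0.30) = 0.6875
  C_23 = −[(0.85)(-0.15) − (0.00)(-0.30)] = 0.1275
  C_31 = (0.00)(-0.40) − (-0.40)(0.80) = 0.3200
  C_32 = −[(0.85)(-0.40) − (-0.40)(-0.30)] = 0.4600
  C_33 = (0.85)(0.80) − (0.00)(-0.30) = 0.6800
det(I−A) = Σ_j (I−A)_1j·C_1j = (0.85)(0.7000) + (0.00)(0.4050) + (-0.40)(0.2850) = 0.4810
adj(I−A) = Cᵀ =
  [ 0.7000   0.0600   0.3200]
  [ 0.4050   0.6875   0.4600]
  [ 0.2850   0.1275   0.6800]
(I − A)⁻¹ = adj(I−A) / det(I−A) ≈
  [   1.4553     0.1247     0.6653]
  [   0.8420     1.4293     0.9563]
  [   0.5925     0.2651     1.4137]
First solve x = (I − A)⁻¹ d = adj(I−A)·d / det(I−A); in particular x_1 = (0.7000·375 + 0.0600·150 + 0.3200·75) / 0.4810 = 295.50 / 0.4810 ≈ 614.3451.
Intermediate flow from 2 to 1: z_21 = a_21 · x_1 = 0.30 × 295.50 / 0.4810 = 88.65 / 0.4810 ≈ 184.30.

z_21 = 184.30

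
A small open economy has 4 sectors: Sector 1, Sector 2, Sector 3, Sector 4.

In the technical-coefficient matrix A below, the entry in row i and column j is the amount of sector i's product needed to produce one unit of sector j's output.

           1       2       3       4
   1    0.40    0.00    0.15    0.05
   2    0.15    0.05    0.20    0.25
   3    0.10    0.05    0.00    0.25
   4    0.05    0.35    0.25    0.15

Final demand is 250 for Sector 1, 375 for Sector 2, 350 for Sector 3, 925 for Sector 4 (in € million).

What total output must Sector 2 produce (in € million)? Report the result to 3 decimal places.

x_2 = 1239.561

I − A =
  [   0.60     0.00    -0.15    -0.05]
  [  -0.15     0.95    -0.20    -0.25]
  [  -0.10    -0.05     1.00    -0.25]
  [  -0.05    -0.35    -0.25     0.85]
Compute the cofactors C_ij = (−1)^(i+j)·(3×3 minor ij) of I−A; the adjugate is their transpose:
adj(I−A) = Cᵀ =
  [ 0.631500   0.037625   0.123375   0.084500]
  [ 0.156375   0.454125   0.161875   0.190375]
  [ 0.104000   0.079625   0.427000   0.155125]
  [ 0.132125   0.212625   0.199500   0.548625]
det(I−A) = Σ_j (I−A)_1j·C_1j = (0.60)(0.631500) + (0.00)(0.156375) + (-0.15)(0.104000) + (-0.05)(0.132125) = 0.35669375
(I − A)⁻¹ = adj(I−A) / det(I−A) ≈
  [   1.7704     0.1055     0.3459     0.2369]
  [   0.4384     1.2732     0.4538     0.5337]
  [   0.2916     0.2232     1.1971     0.4349]
  [   0.3704     0.5961     0.5593     1.5381]
x = (I − A)⁻¹ d = adj(I−A)·d / det(I−A), with det(I−A) = 0.35669375:
  x_1 = (0.631500·250 + 0.037625·375 + 0.123375·350 + 0.084500·925) / 0.35669375 = 293.328125 / 0.35669375 ≈ 822.353
  x_2 = (0.156375·250 + 0.454125·375 + 0.161875·350 + 0.190375·925) / 0.35669375 = 442.14375 / 0.35669375 ≈ 1239.561
  x_3 = (0.104000·250 + 0.079625·375 + 0.427000·350 + 0.155125·925) / 0.35669375 = 348.80 / 0.35669375 ≈ 977.870
  x_4 = (0.132125·250 + 0.212625·375 + 0.199500·350 + 0.548625·925) / 0.35669375 = 690.06875 / 0.35669375 ≈ 1934.625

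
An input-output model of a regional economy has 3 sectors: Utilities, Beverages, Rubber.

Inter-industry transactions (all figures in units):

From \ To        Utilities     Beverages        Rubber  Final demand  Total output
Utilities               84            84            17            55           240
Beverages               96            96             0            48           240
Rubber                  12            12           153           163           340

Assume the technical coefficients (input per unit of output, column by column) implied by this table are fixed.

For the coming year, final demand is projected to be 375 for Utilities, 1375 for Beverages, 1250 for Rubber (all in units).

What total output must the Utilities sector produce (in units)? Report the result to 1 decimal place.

Technical coefficients a_ij = z_ij / X_j:
  a_UU = 84/240 = 0.35, a_BU = 96/240 = 0.40, a_RU = 12/240 = 0.05
  a_UB = 84/240 = 0.35, a_BB = 96/240 = 0.40, a_RB = 12/240 = 0.05
  a_UR = 17/340 = 0.05, a_BR = 0/340 = 0.00, a_RR = 153/340 = 0.45
I − A =
  [   0.65    -0.35    -0.05]
  [  -0.40     0.60     0.00]
  [  -0.05    -0.05     0.55]
Cofactors of I−A, C_ij = (−1)^(i+j)·(minor ij) (rows/columns in the sector order above):
  C_11 = (0.60)(0.55) − (0.00)(-0.05) = 0.3300
  C_12 = −[(-0.40)(0.55) − (0.00)(-0.05)] = 0.2200
  C_13 = (-0.40)(-0.05) − (0.60)(-0.05) = 0.0500
  C_21 = −[(-0.35)(0.55) − (-0.05)(-0.05)] = 0.1950
  C_22 = (0.65)(0.55) − (-0.05)(-0.05) = 0.3550
  C_23 = −[(0.65)(-0.05) − (-0.35)(-0.05)] = 0.0500
  C_31 = (-0.35)(0.00) − (-0.05)(0.60) = 0.0300
  C_32 = −[(0.65)(0.00) − (-0.05)(-0.40)] = 0.0200
  C_33 = (0.65)(0.60) − (-0.35)(-0.40) = 0.2500
det(I−A) = Σ_j (I−A)_1j·C_1j = (0.65)(0.3300) + (-0.35)(0.2200) + (-0.05)(0.0500) = 0.1350
adj(I−A) = Cᵀ =
  [ 0.3300   0.1950   0.0300]
  [ 0.2200   0.3550   0.0200]
  [ 0.0500   0.0500   0.2500]
(I − A)⁻¹ = adj(I−A) / det(I−A) ≈
  [   2.4444     1.4444     0.2222]
  [   1.6296     2.6296     0.1481]
  [   0.3704     0.3704     1.8519]
x = (I − A)⁻¹ d = adj(I−A)·d / det(I−A), with det(I−A) = 0.1350:
  x_U = (0.3300·375 + 0.1950·1375 + 0.0300·1250) / 0.1350 = 429.375 / 0.1350 ≈ 3180.6
  x_B = (0.2200·375 + 0.3550·1375 + 0.0200·1250) / 0.1350 = 595.625 / 0.1350 ≈ 4412.0
  x_R = (0.0500·375 + 0.0500·1375 + 0.2500·1250) / 0.1350 = 400.00 / 0.1350 ≈ 2963.0

x_U = 3180.6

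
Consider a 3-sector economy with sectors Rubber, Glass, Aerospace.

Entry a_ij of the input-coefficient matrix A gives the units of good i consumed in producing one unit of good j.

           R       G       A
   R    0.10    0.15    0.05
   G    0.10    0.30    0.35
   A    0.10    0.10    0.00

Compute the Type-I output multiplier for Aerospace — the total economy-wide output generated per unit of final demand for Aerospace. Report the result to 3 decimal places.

I − A =
  [   0.90    -0.15    -0.05]
  [  -0.10     0.70    -0.35]
  [  -0.10    -0.10     1.00]
Cofactors of I−A, C_ij = (−1)^(i+j)·(minor ij) (rows/columns in the sector order above):
  C_11 = (0.70)(1.00) − (-0.35)(-0.10) = 0.6650
  C_12 = −[(-0.10)(1.00) − (-0.35)(-0.10)] = 0.1350
  C_13 = (-0.10)(-0.10) − (0.70)(-0.10) = 0.0800
  C_21 = −[(-0.15)(1.00) − (-0.05)(-0.10)] = 0.1550
  C_22 = (0.90)(1.00) − (-0.05)(-0.10) = 0.8950
  C_23 = −[(0.90)(-0.10) − (-0.15)(-0.10)] = 0.1050
  C_31 = (-0.15)(-0.35) − (-0.05)(0.70) = 0.0875
  C_32 = −[(0.90)(-0.35) − (-0.05)(-0.10)] = 0.3200
  C_33 = (0.90)(0.70) − (-0.15)(-0.10) = 0.6150
det(I−A) = Σ_j (I−A)_1j·C_1j = (0.90)(0.6650) + (-0.15)(0.1350) + (-0.05)(0.0800) = 0.57425
adj(I−A) = Cᵀ =
  [ 0.6650   0.1550   0.0875]
  [ 0.1350   0.8950   0.3200]
  [ 0.0800   0.1050   0.6150]
(I − A)⁻¹ = adj(I−A) / det(I−A) ≈
  [   1.1580     0.2699     0.1524]
  [   0.2351     1.5586     0.5572]
  [   0.1393     0.1828     1.0710]
The output multiplier for sector j is the column-j sum of the Leontief inverse (I − A)⁻¹ = adj(I−A) / det(I−A).
Column A of adj(I−A): (0.0875, 0.3200, 0.6150); det(I−A) = 0.57425.
m_A = (0.0875 + 0.3200 + 0.6150) / 0.57425 = 1.0225 / 0.57425 ≈ 1.781.

m_A = 1.781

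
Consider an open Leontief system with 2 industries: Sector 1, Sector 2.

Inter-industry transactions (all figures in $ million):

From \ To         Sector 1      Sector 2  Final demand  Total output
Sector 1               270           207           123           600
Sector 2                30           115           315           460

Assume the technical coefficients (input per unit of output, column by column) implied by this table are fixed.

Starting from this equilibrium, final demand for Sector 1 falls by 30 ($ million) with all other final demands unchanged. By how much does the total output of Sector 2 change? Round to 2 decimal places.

Technical coefficients a_ij = z_ij / X_j:
  a_11 = 270/600 = 0.45, a_21 = 30/600 = 0.05
  a_12 = 207/460 = 0.45, a_22 = 115/460 = 0.25
I − A =
  [   0.55    -0.45]
  [  -0.05     0.75]
det(I−A) = (0.55)(0.75) − (-0.45)(-0.05) = 0.3900
adj(I−A) = [[0.75, 0.45], [0.05, 0.55]]
(I − A)⁻¹ = adj(I−A) / det(I−A) ≈
  [   1.9231     1.1538]
  [   0.1282     1.4103]
Δx = (I − A)⁻¹ Δd with Δd having -30 in the Sector 1 component and 0 elsewhere.
So Δx_2 = L_21 · (-30), where L_21 = adj(I−A)_21 / det(I−A) = 0.05 / 0.3900.
Δx_2 = 0.05 × (-30) / 0.3900 = -1.50 / 0.3900 ≈ -3.85.

Δx_2 = -3.85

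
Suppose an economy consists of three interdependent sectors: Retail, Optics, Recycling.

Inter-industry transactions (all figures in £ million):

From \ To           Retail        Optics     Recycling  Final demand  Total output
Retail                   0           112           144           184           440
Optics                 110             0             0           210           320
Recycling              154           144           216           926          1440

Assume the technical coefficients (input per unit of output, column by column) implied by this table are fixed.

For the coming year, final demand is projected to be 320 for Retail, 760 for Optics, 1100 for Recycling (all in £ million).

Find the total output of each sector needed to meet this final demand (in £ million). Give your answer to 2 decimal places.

Technical coefficients a_ij = z_ij / X_j:
  a_11 = 0/440 = 0.00, a_21 = 110/440 = 0.25, a_31 = 154/440 = 0.35
  a_12 = 112/320 = 0.35, a_22 = 0/320 = 0.00, a_32 = 144/320 = 0.45
  a_13 = 144/1440 = 0.10, a_23 = 0/1440 = 0.00, a_33 = 216/1440 = 0.15
I − A =
  [   1.00    -0.35    -0.10]
  [  -0.25     1.00     0.00]
  [  -0.35    -0.45     0.85]
Cofactors of I−A, C_ij = (−1)^(i+j)·(minor ij) (rows/columns in the sector order above):
  C_11 = (1.00)(0.85) − (0.00)(-0.45) = 0.8500
  C_12 = −[(-0.25)(0.85) − (0.00)(-0.35)] = 0.2125
  C_13 = (-0.25)(-0.45) − (1.00)(-0.35) = 0.4625
  C_21 = −[(-0.35)(0.85) − (-0.10)(-0.45)] = 0.3425
  C_22 = (1.00)(0.85) − (-0.10)(-0.35) = 0.8150
  C_23 = −[(1.00)(-0.45) − (-0.35)(-0.35)] = 0.5725
  C_31 = (-0.35)(0.00) − (-0.10)(1.00) = 0.1000
  C_32 = −[(1.00)(0.00) − (-0.10)(-0.25)] = 0.0250
  C_33 = (1.00)(1.00) − (-0.35)(-0.25) = 0.9125
det(I−A) = Σ_j (I−A)_1j·C_1j = (1.00)(0.8500) + (-0.35)(0.2125) + (-0.10)(0.4625) = 0.729375
adj(I−A) = Cᵀ =
  [ 0.8500   0.3425   0.1000]
  [ 0.2125   0.8150   0.0250]
  [ 0.4625   0.5725   0.9125]
(I − A)⁻¹ = adj(I−A) / det(I−A) ≈
  [   1.1654     0.4696     0.1371]
  [   0.2913     1.1174     0.0343]
  [   0.6341     0.7849     1.2511]
x = (I − A)⁻¹ d = adj(I−A)·d / det(I−A), with det(I−A) = 0.729375:
  x_1 = (0.8500·320 + 0.3425·760 + 0.1000·1100) / 0.729375 = 642.30 / 0.729375 ≈ 880.62
  x_2 = (0.2125·320 + 0.8150·760 + 0.0250·1100) / 0.729375 = 714.90 / 0.729375 ≈ 980.15
  x_3 = (0.4625·320 + 0.5725·760 + 0.9125·1100) / 0.729375 = 1586.85 / 0.729375 ≈ 2175.63

x_1 = 880.62, x_2 = 980.15, x_3 = 2175.63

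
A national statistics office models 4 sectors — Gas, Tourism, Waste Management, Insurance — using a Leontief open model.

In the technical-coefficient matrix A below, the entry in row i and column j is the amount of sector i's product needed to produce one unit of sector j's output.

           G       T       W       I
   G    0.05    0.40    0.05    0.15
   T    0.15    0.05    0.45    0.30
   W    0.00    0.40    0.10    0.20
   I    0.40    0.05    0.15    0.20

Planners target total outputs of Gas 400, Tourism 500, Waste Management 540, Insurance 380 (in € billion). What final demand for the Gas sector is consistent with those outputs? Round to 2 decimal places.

I − A =
  [   0.95    -0.40    -0.05    -0.15]
  [  -0.15     0.95    -0.45    -0.30]
  [   0.00    -0.40     0.90    -0.20]
  [  -0.40    -0.05    -0.15     0.80]
d = (I − A) x:
  d_G = (+0.95)·400 + (-0.40)·500 + (-0.05)·540 + (-0.15)·380 = 96.00
  d_T = (-0.15)·400 + (+0.95)·500 + (-0.45)·540 + (-0.30)·380 = 58.00
  d_W = (+0.00)·400 + (-0.40)·500 + (+0.90)·540 + (-0.20)·380 = 210.00
  d_I = (-0.40)·400 + (-0.05)·500 + (-0.15)·540 + (+0.80)·380 = 38.00

d_G = 96.00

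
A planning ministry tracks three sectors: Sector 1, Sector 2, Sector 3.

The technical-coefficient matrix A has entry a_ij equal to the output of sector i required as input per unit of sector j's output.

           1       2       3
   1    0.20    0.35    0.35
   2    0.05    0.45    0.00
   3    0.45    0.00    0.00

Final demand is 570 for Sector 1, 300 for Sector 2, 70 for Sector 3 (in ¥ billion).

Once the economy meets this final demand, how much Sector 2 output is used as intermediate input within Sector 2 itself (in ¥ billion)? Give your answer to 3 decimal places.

z_22 = 298.068

I − A =
  [   0.80    -0.35    -0.35]
  [  -0.05     0.55     0.00]
  [  -0.45     0.00     1.00]
Cofactors of I−A, C_ij = (−1)^(i+j)·(minor ij) (rows/columns in the sector order above):
  C_11 = (0.55)(1.00) − (0.00)(0.00) = 0.5500
  C_12 = −[(-0.05)(1.00) − (0.00)(-0.45)] = 0.0500
  C_13 = (-0.05)(0.00) − (0.55)(-0.45) = 0.2475
  C_21 = −[(-0.35)(1.00) − (-0.35)(0.00)] = 0.3500
  C_22 = (0.80)(1.00) − (-0.35)(-0.45) = 0.6425
  C_23 = −[(0.80)(0.00) − (-0.35)(-0.45)] = 0.1575
  C_31 = (-0.35)(0.00) − (-0.35)(0.55) = 0.1925
  C_32 = −[(0.80)(0.00) − (-0.35)(-0.05)] = 0.0175
  C_33 = (0.80)(0.55) − (-0.35)(-0.05) = 0.4225
det(I−A) = Σ_j (I−A)_1j·C_1j = (0.80)(0.5500) + (-0.35)(0.0500) + (-0.35)(0.2475) = 0.335875
adj(I−A) = Cᵀ =
  [ 0.5500   0.3500   0.1925]
  [ 0.0500   0.6425   0.0175]
  [ 0.2475   0.1575   0.4225]
(I − A)⁻¹ = adj(I−A) / det(I−A) ≈
  [   1.6375     1.0421     0.5731]
  [   0.1489     1.9129     0.0521]
  [   0.7369     0.4689     1.2579]
First solve x = (I − A)⁻¹ d = adj(I−A)·d / det(I−A); in particular x_2 = (0.0500·570 + 0.6425·300 + 0.0175·70) / 0.335875 = 222.475 / 0.335875 ≈ 662.37440.
Intermediate flow from 2 to 2: z_22 = a_22 · x_2 = 0.45 × 222.475 / 0.335875 = 100.11375 / 0.335875 ≈ 298.068.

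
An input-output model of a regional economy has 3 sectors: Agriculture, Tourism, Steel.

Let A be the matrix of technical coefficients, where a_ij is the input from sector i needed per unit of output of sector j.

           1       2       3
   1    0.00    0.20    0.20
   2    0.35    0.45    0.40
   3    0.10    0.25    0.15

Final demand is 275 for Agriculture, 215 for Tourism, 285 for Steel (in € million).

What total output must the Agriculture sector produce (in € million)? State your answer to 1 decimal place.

x_1 = 745.9

I − A =
  [   1.00    -0.20    -0.20]
  [  -0.35     0.55    -0.40]
  [  -0.10    -0.25     0.85]
Cofactors of I−A, C_ij = (−1)^(i+j)·(minor ij) (rows/columns in the sector order above):
  C_11 = (0.55)(0.85) − (-0.40)(-0.25) = 0.3675
  C_12 = −[(-0.35)(0.85) − (-0.40)(-0.10)] = 0.3375
  C_13 = (-0.35)(-0.25) − (0.55)(-0.10) = 0.1425
  C_21 = −[(-0.20)(0.85) − (-0.20)(-0.25)] = 0.2200
  C_22 = (1.00)(0.85) − (-0.20)(-0.10) = 0.8300
  C_23 = −[(1.00)(-0.25) − (-0.20)(-0.10)] = 0.2700
  C_31 = (-0.20)(-0.40) − (-0.20)(0.55) = 0.1900
  C_32 = −[(1.00)(-0.40) − (-0.20)(-0.35)] = 0.4700
  C_33 = (1.00)(0.55) − (-0.20)(-0.35) = 0.4800
det(I−A) = Σ_j (I−A)_1j·C_1j = (1.00)(0.3675) + (-0.20)(0.3375) + (-0.20)(0.1425) = 0.2715
adj(I−A) = Cᵀ =
  [ 0.3675   0.2200   0.1900]
  [ 0.3375   0.8300   0.4700]
  [ 0.1425   0.2700   0.4800]
(I − A)⁻¹ = adj(I−A) / det(I−A) ≈
  [   1.3536     0.8103     0.6998]
  [   1.2431     3.0571     1.7311]
  [   0.5249     0.9945     1.7680]
x = (I − A)⁻¹ d = adj(I−A)·d / det(I−A), with det(I−A) = 0.2715:
  x_1 = (0.3675·275 + 0.2200·215 + 0.1900·285) / 0.2715 = 202.5125 / 0.2715 ≈ 745.9
  x_2 = (0.3375·275 + 0.8300·215 + 0.4700·285) / 0.2715 = 405.2125 / 0.2715 ≈ 1492.5
  x_3 = (0.1425·275 + 0.2700·215 + 0.4800·285) / 0.2715 = 234.0375 / 0.2715 ≈ 862.0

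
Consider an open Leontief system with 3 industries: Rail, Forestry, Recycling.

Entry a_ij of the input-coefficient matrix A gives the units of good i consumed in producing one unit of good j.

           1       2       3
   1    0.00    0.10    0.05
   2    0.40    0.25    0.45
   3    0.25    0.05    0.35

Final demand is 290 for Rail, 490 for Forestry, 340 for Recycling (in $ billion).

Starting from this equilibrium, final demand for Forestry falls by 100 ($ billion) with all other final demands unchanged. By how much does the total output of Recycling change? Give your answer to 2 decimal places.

I − A =
  [   1.00    -0.10    -0.05]
  [  -0.40     0.75    -0.45]
  [  -0.25    -0.05     0.65]
Cofactors of I−A, C_ij = (−1)^(i+j)·(minor ij) (rows/columns in the sector order above):
  C_11 = (0.75)(0.65) − (-0.45)(-0.05) = 0.4650
  C_12 = −[(-0.40)(0.65) − (-0.45)(-0.25)] = 0.3725
  C_13 = (-0.40)(-0.05) − (0.75)(-0.25) = 0.2075
  C_21 = −[(-0.10)(0.65) − (-0.05)(-0.05)] = 0.0675
  C_22 = (1.00)(0.65) − (-0.05)(-0.25) = 0.6375
  C_23 = −[(1.00)(-0.05) − (-0.10)(-0.25)] = 0.0750
  C_31 = (-0.10)(-0.45) − (-0.05)(0.75) = 0.0825
  C_32 = −[(1.00)(-0.45) − (-0.05)(-0.40)] = 0.4700
  C_33 = (1.00)(0.75) − (-0.10)(-0.40) = 0.7100
det(I−A) = Σ_j (I−A)_1j·C_1j = (1.00)(0.4650) + (-0.10)(0.3725) + (-0.05)(0.2075) = 0.417375
adj(I−A) = Cᵀ =
  [ 0.4650   0.0675   0.0825]
  [ 0.3725   0.6375   0.4700]
  [ 0.2075   0.0750   0.7100]
(I − A)⁻¹ = adj(I−A) / det(I−A) ≈
  [   1.1141     0.1617     0.1977]
  [   0.8925     1.5274     1.1261]
  [   0.4972     0.1797     1.7011]
Δx = (I − A)⁻¹ Δd with Δd having -100 in the Forestry component and 0 elsewhere.
So Δx_3 = L_32 · (-100), where L_32 = adj(I−A)_32 / det(I−A) = 0.0750 / 0.417375.
Δx_3 = 0.0750 × (-100) / 0.417375 = -7.50 / 0.417375 ≈ -17.97.

Δx_3 = -17.97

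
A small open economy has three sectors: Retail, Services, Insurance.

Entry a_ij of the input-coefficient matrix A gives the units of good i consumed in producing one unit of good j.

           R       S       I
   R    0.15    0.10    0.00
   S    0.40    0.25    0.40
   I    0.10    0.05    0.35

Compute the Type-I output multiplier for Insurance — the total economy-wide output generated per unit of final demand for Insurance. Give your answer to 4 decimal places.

m_I = 2.6608

I − A =
  [   0.85    -0.10     0.00]
  [  -0.40     0.75    -0.40]
  [  -0.10    -0.05     0.65]
Cofactors of I−A, C_ij = (−1)^(i+j)·(minor ij) (rows/columns in the sector order above):
  C_11 = (0.75)(0.65) − (-0.40)(-0.05) = 0.4675
  C_12 = −[(-0.40)(0.65) − (-0.40)(-0.10)] = 0.3000
  C_13 = (-0.40)(-0.05) − (0.75)(-0.10) = 0.0950
  C_21 = −[(-0.10)(0.65) − (0.00)(-0.05)] = 0.0650
  C_22 = (0.85)(0.65) − (0.00)(-0.10) = 0.5525
  C_23 = −[(0.85)(-0.05) − (-0.10)(-0.10)] = 0.0525
  C_31 = (-0.10)(-0.40) − (0.00)(0.75) = 0.0400
  C_32 = −[(0.85)(-0.40) − (0.00)(-0.40)] = 0.3400
  C_33 = (0.85)(0.75) − (-0.10)(-0.40) = 0.5975
det(I−A) = Σ_j (I−A)_1j·C_1j = (0.85)(0.4675) + (-0.10)(0.3000) + (0.00)(0.0950) = 0.367375
adj(I−A) = Cᵀ =
  [ 0.4675   0.0650   0.0400]
  [ 0.3000   0.5525   0.3400]
  [ 0.0950   0.0525   0.5975]
(I − A)⁻¹ = adj(I−A) / det(I−A) ≈
  [   1.27254     0.17693     0.10888]
  [   0.81660     1.50391     0.92548]
  [   0.25859     0.14291     1.62640]
The output multiplier for sector j is the column-j sum of the Leontief inverse (I − A)⁻¹ = adj(I−A) / det(I−A).
Column I of adj(I−A): (0.0400, 0.3400, 0.5975); det(I−A) = 0.367375.
m_I = (0.0400 + 0.3400 + 0.5975) / 0.367375 = 0.9775 / 0.367375 ≈ 2.6608.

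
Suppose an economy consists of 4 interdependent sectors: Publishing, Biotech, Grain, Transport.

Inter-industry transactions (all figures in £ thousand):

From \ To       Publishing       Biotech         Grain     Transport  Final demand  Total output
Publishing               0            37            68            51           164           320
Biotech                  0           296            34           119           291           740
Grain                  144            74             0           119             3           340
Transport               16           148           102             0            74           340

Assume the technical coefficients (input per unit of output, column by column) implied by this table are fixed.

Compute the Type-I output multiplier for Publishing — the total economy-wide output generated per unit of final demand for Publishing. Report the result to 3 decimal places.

Technical coefficients a_ij = z_ij / X_j:
  a_11 = 0/320 = 0.00, a_21 = 0/320 = 0.00, a_31 = 144/320 = 0.45, a_41 = 16/320 = 0.05
  a_12 = 37/740 = 0.05, a_22 = 296/740 = 0.40, a_32 = 74/740 = 0.10, a_42 = 148/740 = 0.20
  a_13 = 68/340 = 0.20, a_23 = 34/340 = 0.10, a_33 = 0/340 = 0.00, a_43 = 102/340 = 0.30
  a_14 = 51/340 = 0.15, a_24 = 119/340 = 0.35, a_34 = 119/340 = 0.35, a_44 = 0/340 = 0.00
I − A =
  [   1.00    -0.05    -0.20    -0.15]
  [   0.00     0.60    -0.10    -0.35]
  [  -0.45    -0.10     1.00    -0.35]
  [  -0.05    -0.20    -0.30     1.00]
Compute the cofactors C_ij = (−1)^(i+j)·(3×3 minor ij) of I−A; the adjugate is their transpose:
adj(I−A) = Cᵀ =
  [ 0.439500   0.113250   0.146250   0.156750]
  [ 0.111500   0.773750   0.207750   0.360250]
  [ 0.250750   0.206125   0.524625   0.293375]
  [ 0.119500   0.222250   0.206250   0.533750]
det(I−A) = Σ_j (I−A)_1j·C_1j = (1.00)(0.439500) + (-0.05)(0.111500) + (-0.20)(0.250750) + (-0.15)(0.119500) = 0.36585
(I − A)⁻¹ = adj(I−A) / det(I−A) ≈
  [   1.2013     0.3096     0.3998     0.4285]
  [   0.3048     2.1149     0.5679     0.9847]
  [   0.6854     0.5634     1.4340     0.8019]
  [   0.3266     0.6075     0.5638     1.4589]
The output multiplier for sector j is the column-j sum of the Leontief inverse (I − A)⁻¹ = adj(I−A) / det(I−A).
Column 1 of adj(I−A): (0.439500, 0.111500, 0.250750, 0.119500); det(I−A) = 0.36585.
m_1 = (0.439500 + 0.111500 + 0.250750 + 0.119500) / 0.36585 = 0.92125 / 0.36585 ≈ 2.518.

m_1 = 2.518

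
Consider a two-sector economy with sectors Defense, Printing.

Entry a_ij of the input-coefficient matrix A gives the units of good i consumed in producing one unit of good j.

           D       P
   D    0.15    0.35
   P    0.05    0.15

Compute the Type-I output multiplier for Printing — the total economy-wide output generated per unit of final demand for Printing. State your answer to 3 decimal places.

I − A =
  [   0.85    -0.35]
  [  -0.05     0.85]
det(I−A) = (0.85)(0.85) − (-0.35)(-0.05) = 0.7050
adj(I−A) = [[0.85, 0.35], [0.05, 0.85]]
(I − A)⁻¹ = adj(I−A) / det(I−A) ≈
  [   1.2057     0.4965]
  [   0.0709     1.2057]
The output multiplier for sector j is the column-j sum of the Leontief inverse (I − A)⁻¹ = adj(I−A) / det(I−A).
Column P of adj(I−A): (0.35, 0.85); det(I−A) = 0.7050.
m_P = (0.35 + 0.85) / 0.7050 = 1.20 / 0.7050 ≈ 1.702.

m_P = 1.702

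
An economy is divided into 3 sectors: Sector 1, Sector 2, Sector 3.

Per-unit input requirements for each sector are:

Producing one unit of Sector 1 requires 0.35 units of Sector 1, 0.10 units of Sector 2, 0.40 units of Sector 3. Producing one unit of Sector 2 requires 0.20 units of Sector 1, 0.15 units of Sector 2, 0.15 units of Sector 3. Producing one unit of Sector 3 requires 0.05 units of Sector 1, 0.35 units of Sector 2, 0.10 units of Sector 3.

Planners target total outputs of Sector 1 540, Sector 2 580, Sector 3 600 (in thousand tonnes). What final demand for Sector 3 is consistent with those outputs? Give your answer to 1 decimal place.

I − A =
  [   0.65    -0.20    -0.05]
  [  -0.10     0.85    -0.35]
  [  -0.40    -0.15     0.90]
d = (I − A) x:
  d_1 = (+0.65)·540 + (-0.20)·580 + (-0.05)·600 = 205.0
  d_2 = (-0.10)·540 + (+0.85)·580 + (-0.35)·600 = 229.0
  d_3 = (-0.40)·540 + (-0.15)·580 + (+0.90)·600 = 237.0

d_3 = 237.0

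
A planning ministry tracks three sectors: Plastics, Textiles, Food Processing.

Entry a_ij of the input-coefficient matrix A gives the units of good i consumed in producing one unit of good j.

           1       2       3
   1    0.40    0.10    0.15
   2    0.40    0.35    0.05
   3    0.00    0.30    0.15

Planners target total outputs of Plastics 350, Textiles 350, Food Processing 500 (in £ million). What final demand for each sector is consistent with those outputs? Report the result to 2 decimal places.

d_1 = 100.00, d_2 = 62.50, d_3 = 320.00

I − A =
  [   0.60    -0.10    -0.15]
  [  -0.40     0.65    -0.05]
  [   0.00    -0.30     0.85]
d = (I − A) x:
  d_1 = (+0.60)·350 + (-0.10)·350 + (-0.15)·500 = 100.00
  d_2 = (-0.40)·350 + (+0.65)·350 + (-0.05)·500 = 62.50
  d_3 = (+0.00)·350 + (-0.30)·350 + (+0.85)·500 = 320.00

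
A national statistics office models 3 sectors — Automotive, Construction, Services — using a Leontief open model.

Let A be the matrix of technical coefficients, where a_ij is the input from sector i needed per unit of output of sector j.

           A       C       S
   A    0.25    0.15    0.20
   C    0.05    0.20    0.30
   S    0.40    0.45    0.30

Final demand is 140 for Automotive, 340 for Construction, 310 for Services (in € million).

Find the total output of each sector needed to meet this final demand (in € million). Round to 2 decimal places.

I − A =
  [   0.75    -0.15    -0.20]
  [  -0.05     0.80    -0.30]
  [  -0.40    -0.45     0.70]
Cofactors of I−A, C_ij = (−1)^(i+j)·(minor ij) (rows/columns in the sector order above):
  C_11 = (0.80)(0.70) − (-0.30)(-0.45) = 0.4250
  C_12 = −[(-0.05)(0.70) − (-0.30)(-0.40)] = 0.1550
  C_13 = (-0.05)(-0.45) − (0.80)(-0.40) = 0.3425
  C_21 = −[(-0.15)(0.70) − (-0.20)(-0.45)] = 0.1950
  C_22 = (0.75)(0.70) − (-0.20)(-0.40) = 0.4450
  C_23 = −[(0.75)(-0.45) − (-0.15)(-0.40)] = 0.3975
  C_31 = (-0.15)(-0.30) − (-0.20)(0.80) = 0.2050
  C_32 = −[(0.75)(-0.30) − (-0.20)(-0.05)] = 0.2350
  C_33 = (0.75)(0.80) − (-0.15)(-0.05) = 0.5925
det(I−A) = Σ_j (I−A)_1j·C_1j = (0.75)(0.4250) + (-0.15)(0.1550) + (-0.20)(0.3425) = 0.2270
adj(I−A) = Cᵀ =
  [ 0.4250   0.1950   0.2050]
  [ 0.1550   0.4450   0.2350]
  [ 0.3425   0.3975   0.5925]
(I − A)⁻¹ = adj(I−A) / det(I−A) ≈
  [   1.8722     0.8590     0.9031]
  [   0.6828     1.9604     1.0352]
  [   1.5088     1.7511     2.6101]
x = (I − A)⁻¹ d = adj(I−A)·d / det(I−A), with det(I−A) = 0.2270:
  x_A = (0.4250·140 + 0.1950·340 + 0.2050·310) / 0.2270 = 189.35 / 0.2270 ≈ 834.14
  x_C = (0.1550·140 + 0.4450·340 + 0.2350·310) / 0.2270 = 245.85 / 0.2270 ≈ 1083.04
  x_S = (0.3425·140 + 0.3975·340 + 0.5925·310) / 0.2270 = 366.775 / 0.2270 ≈ 1615.75

x_A = 834.14, x_C = 1083.04, x_S = 1615.75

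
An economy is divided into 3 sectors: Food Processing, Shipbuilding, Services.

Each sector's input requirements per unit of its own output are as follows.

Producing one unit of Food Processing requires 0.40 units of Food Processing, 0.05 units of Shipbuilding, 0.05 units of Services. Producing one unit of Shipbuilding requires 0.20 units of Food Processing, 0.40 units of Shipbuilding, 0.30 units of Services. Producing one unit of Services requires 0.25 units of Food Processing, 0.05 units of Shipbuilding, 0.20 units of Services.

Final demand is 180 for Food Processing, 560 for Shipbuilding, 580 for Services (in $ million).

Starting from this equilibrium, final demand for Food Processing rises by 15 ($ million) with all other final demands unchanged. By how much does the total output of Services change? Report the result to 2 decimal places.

Δx_3 = 2.60

I − A =
  [   0.60    -0.20    -0.25]
  [  -0.05     0.60    -0.05]
  [  -0.05    -0.30     0.80]
Cofactors of I−A, C_ij = (−1)^(i+j)·(minor ij) (rows/columns in the sector order above):
  C_11 = (0.60)(0.80) − (-0.05)(-0.30) = 0.4650
  C_12 = −[(-0.05)(0.80) − (-0.05)(-0.05)] = 0.0425
  C_13 = (-0.05)(-0.30) − (0.60)(-0.05) = 0.0450
  C_21 = −[(-0.20)(0.80) − (-0.25)(-0.30)] = 0.2350
  C_22 = (0.60)(0.80) − (-0.25)(-0.05) = 0.4675
  C_23 = −[(0.60)(-0.30) − (-0.20)(-0.05)] = 0.1900
  C_31 = (-0.20)(-0.05) − (-0.25)(0.60) = 0.1600
  C_32 = −[(0.60)(-0.05) − (-0.25)(-0.05)] = 0.0425
  C_33 = (0.60)(0.60) − (-0.20)(-0.05) = 0.3500
det(I−A) = Σ_j (I−A)_1j·C_1j = (0.60)(0.4650) + (-0.20)(0.0425) + (-0.25)(0.0450) = 0.25925
adj(I−A) = Cᵀ =
  [ 0.4650   0.2350   0.1600]
  [ 0.0425   0.4675   0.0425]
  [ 0.0450   0.1900   0.3500]
(I − A)⁻¹ = adj(I−A) / det(I−A) ≈
  [   1.7936     0.9065     0.6172]
  [   0.1639     1.8033     0.1639]
  [   0.1736     0.7329     1.3500]
Δx = (I − A)⁻¹ Δd with Δd having +15 in the Food Processing component and 0 elsewhere.
So Δx_3 = L_31 · (+15), where L_31 = adj(I−A)_31 / det(I−A) = 0.0450 / 0.25925.
Δx_3 = 0.0450 × (+15) / 0.25925 = 0.675 / 0.25925 ≈ 2.60.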